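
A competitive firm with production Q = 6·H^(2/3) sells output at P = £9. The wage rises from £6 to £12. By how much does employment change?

ΔH = -189

From P·MP_H = w with MP_H = 4·H^(-1/3), the labor demand is H(w) = (36/w)^(3).
At w = 6: H = 216. At w = 12: H = 27.
ΔH = 27 − 216 = -189.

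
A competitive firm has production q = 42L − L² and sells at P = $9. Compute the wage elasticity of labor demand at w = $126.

From P·MP_L = w with MP_L = 42 − 2L, labor demand is L(w) = (42 − w/9)/2.
dL/dw = −1/(18) = -1/18.
At w = 126, L = 14, so ε = (dL/dw)·(w/L) = (-1/18)·(126/14) = -0.5.

ε = -0.5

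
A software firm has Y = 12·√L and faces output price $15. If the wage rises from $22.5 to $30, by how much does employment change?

From P·MP_L = w with MP_L = 6·L^(-1/2), the labor demand is L(w) = (90/w)^(2).
At w = 22.5: L = 16. At w = 30: L = 9.
ΔL = 9 − 16 = -7.

ΔL = -7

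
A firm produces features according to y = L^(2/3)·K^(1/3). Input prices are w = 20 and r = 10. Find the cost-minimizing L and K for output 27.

L* = 27, K* = 27

Cost minimization requires the marginal rate of technical substitution to equal the input-price ratio: MP_L/MP_K = w/r.
Here MP_L/MP_K = (2/3)·(K/L)/(1/3) = 2·(K/L). Setting this equal to 20/10 = 2 gives K = L.
Substituting into y = 27: L^(2/3)·(L)^(1/3) = 27.
Solving, L = 27 and K = 27.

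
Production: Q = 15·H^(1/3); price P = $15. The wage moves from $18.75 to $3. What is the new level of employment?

From P·MP_H = w with MP_H = 5·H^(-2/3), the labor demand is H(w) = (75/w)^(3/2).
At w = 18.75: H = 8. At w = 3: H = 125.

H* = 125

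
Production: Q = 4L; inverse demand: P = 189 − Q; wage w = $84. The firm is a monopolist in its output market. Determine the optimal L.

Marginal revenue from the inverse demand is MR = 189 − 2Q.
The marginal product is MP_L = 4.
A monopolist hires until marginal revenue product equals the wage: MR·MP_L = w.
(189 − 8L)·4 = 84, so L = 21.

L* = 21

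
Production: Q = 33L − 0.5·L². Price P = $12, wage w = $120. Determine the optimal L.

L* = 23

The marginal product of L is MP_L = 33 − L.
A price-taking firm hires until the value of the marginal product equals the wage: P·MP_L = w, so 12·(33 − L) = 120.
Then 33 − L = 10, giving L = 23.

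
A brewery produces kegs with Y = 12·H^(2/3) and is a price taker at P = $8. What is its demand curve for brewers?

MP_H = (2/3)·12·H^(-1/3) = 8·H^(-1/3).
Setting P·MP_H = w: 64·H^(-1/3) = w.
Solving for H: H^(-1/3) = w/64, so H = (64/w)^(3).

H(w) = 262144/w³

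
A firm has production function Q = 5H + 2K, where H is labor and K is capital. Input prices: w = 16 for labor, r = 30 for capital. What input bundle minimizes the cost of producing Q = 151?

The inputs are perfect substitutes, so the firm uses whichever has the lower cost per unit of output.
Cost per unit of output via H is w/5 = 3.2; via K it is r/2 = 15. H is cheaper.
Producing Q = 151 with H alone: H = 30.2, K = 0.

H* = 30.2, K* = 0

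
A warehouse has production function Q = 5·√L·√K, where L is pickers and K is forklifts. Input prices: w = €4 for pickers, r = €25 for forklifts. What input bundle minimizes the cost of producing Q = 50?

Cost minimization requires the marginal rate of technical substitution to equal the input-price ratio: MP_L/MP_K = w/r.
Here MP_L/MP_K = (1/2)·(K/L)/(1/2) = (K/L). Setting this equal to 4/25 = 0.16 gives K = 0.16L.
Substituting into Q = 50: 5·L^(1/2)·(0.16L)^(1/2) = 50.
Solving, L = 25 and K = 4.

L* = 25, K* = 4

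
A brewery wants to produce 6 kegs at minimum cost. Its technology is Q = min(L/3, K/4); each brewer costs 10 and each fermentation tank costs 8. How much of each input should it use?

L* = 18, K* = 24

With a fixed-proportions technology, the cost-minimizing bundle uses no slack in either input: L/3 = K/4 = Q.
So L = 3·6 = 18 and K = 4·6 = 24.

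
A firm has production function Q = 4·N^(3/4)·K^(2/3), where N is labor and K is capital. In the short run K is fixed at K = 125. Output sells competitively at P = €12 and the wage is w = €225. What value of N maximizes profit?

With K = 125, MP_N = (3/4)·4·N^(-1/4)·125^(2/3) = 75·N^(-1/4).
Profit maximization for a price taker requires P·MP_N = w: 12·75·N^(-1/4) = 225.
So N^(-1/4) = 0.25, which gives N = 256.

N* = 256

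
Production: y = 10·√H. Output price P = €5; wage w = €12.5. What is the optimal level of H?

MP_H = (1/2)·10·H^(-1/2) = 5·H^(-1/2).
Profit maximization for a price taker requires P·MP_H = w: 5·5·H^(-1/2) = 12.5.
So H^(-1/2) = 0.5, which gives H = 4.

H* = 4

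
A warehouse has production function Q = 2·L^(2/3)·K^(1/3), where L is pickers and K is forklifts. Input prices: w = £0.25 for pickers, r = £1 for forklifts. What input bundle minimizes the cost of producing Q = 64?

Cost minimization requires the marginal rate of technical substitution to equal the input-price ratio: MP_L/MP_K = w/r.
Here MP_L/MP_K = (2/3)·(K/L)/(1/3) = 2·(K/L). Setting this equal to 0.25/1 = 0.25 gives K = 0.125L.
Substituting into Q = 64: 2·L^(2/3)·(0.125L)^(1/3) = 64.
Solving, L = 64 and K = 8.

L* = 64, K* = 8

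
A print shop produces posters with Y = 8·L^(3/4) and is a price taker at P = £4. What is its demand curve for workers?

L(w) = 331776/w^(4)

MP_L = (3/4)·8·L^(-1/4) = 6·L^(-1/4).
Setting P·MP_L = w: 24·L^(-1/4) = w.
Solving for L: L^(-1/4) = w/24, so L = (24/w)^(4).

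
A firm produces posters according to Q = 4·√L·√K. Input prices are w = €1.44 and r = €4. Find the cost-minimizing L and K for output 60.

Cost minimization requires the marginal rate of technical substitution to equal the input-price ratio: MP_L/MP_K = w/r.
Here MP_L/MP_K = (1/2)·(K/L)/(1/2) = (K/L). Setting this equal to 1.44/4 = 0.36 gives K = 0.36L.
Substituting into Q = 60: 4·L^(1/2)·(0.36L)^(1/2) = 60.
Solving, L = 25 and K = 9.

L* = 25, K* = 9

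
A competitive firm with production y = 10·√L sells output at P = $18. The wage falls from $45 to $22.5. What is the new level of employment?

From P·MP_L = w with MP_L = 5·L^(-1/2), the labor demand is L(w) = (90/w)^(2).
At w = 45: L = 4. At w = 22.5: L = 16.

L* = 16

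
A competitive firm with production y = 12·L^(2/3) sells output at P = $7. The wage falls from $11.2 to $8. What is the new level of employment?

L* = 343

From P·MP_L = w with MP_L = 8·L^(-1/3), the labor demand is L(w) = (56/w)^(3).
At w = 11.2: L = 125. At w = 8: L = 343.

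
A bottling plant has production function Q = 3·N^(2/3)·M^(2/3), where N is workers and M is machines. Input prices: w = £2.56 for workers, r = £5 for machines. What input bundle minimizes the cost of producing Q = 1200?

N* = 125, M* = 64

Cost minimization requires the marginal rate of technical substitution to equal the input-price ratio: MP_N/MP_M = w/r.
Here MP_N/MP_M = (2/3)·(M/N)/(2/3) = (M/N). Setting this equal to 2.56/5 = 0.512 gives M = 0.512N.
Substituting into Q = 1200: 3·N^(2/3)·(0.512N)^(2/3) = 1200.
Solving, N = 125 and M = 64.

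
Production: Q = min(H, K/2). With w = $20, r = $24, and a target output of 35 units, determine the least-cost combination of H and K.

H* = 35, K* = 70

With a fixed-proportions technology, the cost-minimizing bundle uses no slack in either input: H = K/2 = Q.
So H = 35 and K = 2·35 = 70.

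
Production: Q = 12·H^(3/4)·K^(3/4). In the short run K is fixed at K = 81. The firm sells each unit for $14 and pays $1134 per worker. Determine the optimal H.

H* = 81

With K = 81, MP_H = (3/4)·12·H^(-1/4)·81^(3/4) = 243·H^(-1/4).
Profit maximization for a price taker requires P·MP_H = w: 14·243·H^(-1/4) = 1134.
So H^(-1/4) = 1/3, which gives H = 81.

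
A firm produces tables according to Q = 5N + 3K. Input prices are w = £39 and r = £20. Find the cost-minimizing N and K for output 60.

N* = 0, K* = 20

The inputs are perfect substitutes, so the firm uses whichever has the lower cost per unit of output.
Cost per unit of output via N is w/5 = 7.8; via K it is r/3 = 20/3. K is cheaper.
Producing Q = 60 with K alone: N = 0, K = 20.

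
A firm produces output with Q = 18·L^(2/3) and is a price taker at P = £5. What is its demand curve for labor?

L(w) = 216000/w³

MP_L = (2/3)·18·L^(-1/3) = 12·L^(-1/3).
Setting P·MP_L = w: 60·L^(-1/3) = w.
Solving for L: L^(-1/3) = w/60, so L = (60/w)^(3).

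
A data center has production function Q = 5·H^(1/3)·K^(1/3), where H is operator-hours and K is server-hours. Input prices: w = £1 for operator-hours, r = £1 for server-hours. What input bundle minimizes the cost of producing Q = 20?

H* = 8, K* = 8

Cost minimization requires the marginal rate of technical substitution to equal the input-price ratio: MP_H/MP_K = w/r.
Here MP_H/MP_K = (1/3)·(K/H)/(1/3) = (K/H). Setting this equal to 1/1 = 1 gives K = H.
Substituting into Q = 20: 5·H^(1/3)·(H)^(1/3) = 20.
Solving, H = 8 and K = 8.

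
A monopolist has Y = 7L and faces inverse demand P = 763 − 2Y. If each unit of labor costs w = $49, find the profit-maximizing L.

L* = 27

Marginal revenue from the inverse demand is MR = 763 − 4Y.
The marginal product is MP_L = 7.
A monopolist hires until marginal revenue product equals the wage: MR·MP_L = w.
(763 − 28L)·7 = 49, so L = 27.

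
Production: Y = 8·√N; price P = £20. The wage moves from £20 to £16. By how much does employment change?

From P·MP_N = w with MP_N = 4·N^(-1/2), the labor demand is N(w) = (80/w)^(2).
At w = 20: N = 16. At w = 16: N = 25.
ΔN = 25 − 16 = 9.

ΔN = 9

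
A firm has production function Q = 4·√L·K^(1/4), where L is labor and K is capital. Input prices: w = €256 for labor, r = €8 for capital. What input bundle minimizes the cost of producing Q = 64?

Cost minimization requires the marginal rate of technical substitution to equal the input-price ratio: MP_L/MP_K = w/r.
Here MP_L/MP_K = (1/2)·(K/L)/(1/4) = 2·(K/L). Setting this equal to 256/8 = 32 gives K = 16L.
Substituting into Q = 64: 4·L^(1/2)·(16L)^(1/4) = 64.
Solving, L = 16 and K = 256.

L* = 16, K* = 256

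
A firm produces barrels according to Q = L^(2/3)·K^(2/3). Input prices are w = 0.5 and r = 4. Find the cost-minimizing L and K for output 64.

L* = 64, K* = 8

Cost minimization requires the marginal rate of technical substitution to equal the input-price ratio: MP_L/MP_K = w/r.
Here MP_L/MP_K = (2/3)·(K/L)/(2/3) = (K/L). Setting this equal to 0.5/4 = 0.125 gives K = 0.125L.
Substituting into Q = 64: L^(2/3)·(0.125L)^(2/3) = 64.
Solving, L = 64 and K = 8.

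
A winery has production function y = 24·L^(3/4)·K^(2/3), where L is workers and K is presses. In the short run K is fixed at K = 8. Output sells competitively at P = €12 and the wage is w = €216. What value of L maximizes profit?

L* = 256

With K = 8, MP_L = (3/4)·24·L^(-1/4)·8^(2/3) = 72·L^(-1/4).
Profit maximization for a price taker requires P·MP_L = w: 12·72·L^(-1/4) = 216.
So L^(-1/4) = 0.25, which gives L = 256.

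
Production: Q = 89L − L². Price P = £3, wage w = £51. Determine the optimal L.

L* = 36

The marginal product of L is MP_L = 89 − 2L.
A price-taking firm hires until the value of the marginal product equals the wage: P·MP_L = w, so 3·(89 − 2L) = 51.
Then 89 − 2L = 17, giving L = 36.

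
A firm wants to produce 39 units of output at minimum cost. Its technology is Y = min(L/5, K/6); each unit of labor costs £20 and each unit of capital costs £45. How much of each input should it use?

L* = 195, K* = 234

With a fixed-proportions technology, the cost-minimizing bundle uses no slack in either input: L/5 = K/6 = Y.
So L = 5·39 = 195 and K = 6·39 = 234.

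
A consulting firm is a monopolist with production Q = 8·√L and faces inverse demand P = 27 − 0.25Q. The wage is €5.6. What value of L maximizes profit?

L* = 25

Marginal revenue from the inverse demand is MR = 27 − 0.5Q.
The marginal product is MP_L = 4·L^(-1/2).
A monopolist hires until marginal revenue product equals the wage: MR·MP_L = w.
At L, Q = 8·√L. Substituting and solving: (27 − 4·√L)·4·L^(-1/2) = 5.6 gives L = 25.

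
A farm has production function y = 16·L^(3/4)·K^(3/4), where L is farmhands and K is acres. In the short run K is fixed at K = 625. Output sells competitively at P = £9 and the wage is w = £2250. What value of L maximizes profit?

L* = 1296

With K = 625, MP_L = (3/4)·16·L^(-1/4)·625^(3/4) = 1500·L^(-1/4).
Profit maximization for a price taker requires P·MP_L = w: 9·1500·L^(-1/4) = 2250.
So L^(-1/4) = 1/6, which gives L = 1296.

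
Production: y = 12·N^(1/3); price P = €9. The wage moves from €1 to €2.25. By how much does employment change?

From P·MP_N = w with MP_N = 4·N^(-2/3), the labor demand is N(w) = (36/w)^(3/2).
At w = 1: N = 216. At w = 2.25: N = 64.
ΔN = 64 − 216 = -152.

ΔN = -152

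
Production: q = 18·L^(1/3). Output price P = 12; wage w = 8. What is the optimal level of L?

L* = 27

MP_L = (1/3)·18·L^(-2/3) = 6·L^(-2/3).
Profit maximization for a price taker requires P·MP_L = w: 12·6·L^(-2/3) = 8.
So L^(-2/3) = 1/9, which gives L = 27.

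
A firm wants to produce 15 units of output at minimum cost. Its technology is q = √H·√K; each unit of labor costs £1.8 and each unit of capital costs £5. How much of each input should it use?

Cost minimization requires the marginal rate of technical substitution to equal the input-price ratio: MP_H/MP_K = w/r.
Here MP_H/MP_K = (1/2)·(K/H)/(1/2) = (K/H). Setting this equal to 1.8/5 = 0.36 gives K = 0.36H.
Substituting into q = 15: H^(1/2)·(0.36H)^(1/2) = 15.
Solving, H = 25 and K = 9.

H* = 25, K* = 9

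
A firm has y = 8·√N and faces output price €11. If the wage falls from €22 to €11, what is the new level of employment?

N* = 16

From P·MP_N = w with MP_N = 4·N^(-1/2), the labor demand is N(w) = (44/w)^(2).
At w = 22: N = 4. At w = 11: N = 16.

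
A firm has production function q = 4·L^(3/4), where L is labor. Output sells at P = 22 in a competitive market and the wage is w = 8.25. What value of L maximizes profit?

MP_L = (3/4)·4·L^(-1/4) = 3·L^(-1/4).
Profit maximization for a price taker requires P·MP_L = w: 22·3·L^(-1/4) = 8.25.
So L^(-1/4) = 0.125, which gives L = 4096.

L* = 4096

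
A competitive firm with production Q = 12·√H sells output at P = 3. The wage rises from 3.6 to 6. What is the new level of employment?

From P·MP_H = w with MP_H = 6·H^(-1/2), the labor demand is H(w) = (18/w)^(2).
At w = 3.6: H = 25. At w = 6: H = 9.

H* = 9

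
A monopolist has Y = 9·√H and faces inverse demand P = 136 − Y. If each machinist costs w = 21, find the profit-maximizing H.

Marginal revenue from the inverse demand is MR = 136 − 2Y.
The marginal product is MP_H = 4.5·H^(-1/2).
A monopolist hires until marginal revenue product equals the wage: MR·MP_H = w.
At H, Y = 9·√H. Substituting and solving: (136 − 18·√H)·4.5·H^(-1/2) = 21 gives H = 36.

H* = 36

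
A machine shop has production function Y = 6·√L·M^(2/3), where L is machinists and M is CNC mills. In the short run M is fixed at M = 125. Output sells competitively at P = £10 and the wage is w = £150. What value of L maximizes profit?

With M = 125, MP_L = (1/2)·6·L^(-1/2)·125^(2/3) = 75·L^(-1/2).
Profit maximization for a price taker requires P·MP_L = w: 10·75·L^(-1/2) = 150.
So L^(-1/2) = 0.2, which gives L = 25.

L* = 25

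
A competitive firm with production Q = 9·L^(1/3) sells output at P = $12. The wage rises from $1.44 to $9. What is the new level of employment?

From P·MP_L = w with MP_L = 3·L^(-2/3), the labor demand is L(w) = (36/w)^(3/2).
At w = 1.44: L = 125. At w = 9: L = 8.

L* = 8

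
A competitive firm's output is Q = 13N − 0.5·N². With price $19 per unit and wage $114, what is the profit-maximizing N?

N* = 7

The marginal product of N is MP_N = 13 − N.
A price-taking firm hires until the value of the marginal product equals the wage: P·MP_N = w, so 19·(13 − N) = 114.
Then 13 − N = 6, giving N = 7.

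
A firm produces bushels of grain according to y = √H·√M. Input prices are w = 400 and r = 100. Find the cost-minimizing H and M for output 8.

H* = 4, M* = 16

Cost minimization requires the marginal rate of technical substitution to equal the input-price ratio: MP_H/MP_M = w/r.
Here MP_H/MP_M = (1/2)·(M/H)/(1/2) = (M/H). Setting this equal to 400/100 = 4 gives M = 4H.
Substituting into y = 8: H^(1/2)·(4H)^(1/2) = 8.
Solving, H = 4 and M = 16.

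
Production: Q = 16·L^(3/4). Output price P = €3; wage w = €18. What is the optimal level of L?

L* = 16

MP_L = (3/4)·16·L^(-1/4) = 12·L^(-1/4).
Profit maximization for a price taker requires P·MP_L = w: 3·12·L^(-1/4) = 18.
So L^(-1/4) = 0.5, which gives L = 16.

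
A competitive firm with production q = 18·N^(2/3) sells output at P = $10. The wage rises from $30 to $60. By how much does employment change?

ΔN = -56

From P·MP_N = w with MP_N = 12·N^(-1/3), the labor demand is N(w) = (120/w)^(3).
At w = 30: N = 64. At w = 60: N = 8.
ΔN = 8 − 64 = -56.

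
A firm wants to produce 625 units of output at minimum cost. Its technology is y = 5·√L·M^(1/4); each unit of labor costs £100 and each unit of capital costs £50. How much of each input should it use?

Cost minimization requires the marginal rate of technical substitution to equal the input-price ratio: MP_L/MP_M = w/r.
Here MP_L/MP_M = (1/2)·(M/L)/(1/4) = 2·(M/L). Setting this equal to 100/50 = 2 gives M = L.
Substituting into y = 625: 5·L^(1/2)·(L)^(1/4) = 625.
Solving, L = 625 and M = 625.

L* = 625, M* = 625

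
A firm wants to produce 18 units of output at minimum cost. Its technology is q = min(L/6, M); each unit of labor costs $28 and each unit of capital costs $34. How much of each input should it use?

With a fixed-proportions technology, the cost-minimizing bundle uses no slack in either input: L/6 = M = q.
So L = 6·18 = 108 and M = 18.

L* = 108, M* = 18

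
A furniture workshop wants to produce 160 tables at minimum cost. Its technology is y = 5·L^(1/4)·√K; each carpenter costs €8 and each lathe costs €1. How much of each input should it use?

Cost minimization requires the marginal rate of technical substitution to equal the input-price ratio: MP_L/MP_K = w/r.
Here MP_L/MP_K = (1/4)·(K/L)/(1/2) = 0.5·(K/L). Setting this equal to 8/1 = 8 gives K = 16L.
Substituting into y = 160: 5·L^(1/4)·(16L)^(1/2) = 160.
Solving, L = 16 and K = 256.

L* = 16, K* = 256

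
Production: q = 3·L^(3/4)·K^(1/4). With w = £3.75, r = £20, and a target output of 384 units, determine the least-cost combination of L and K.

Cost minimization requires the marginal rate of technical substitution to equal the input-price ratio: MP_L/MP_K = w/r.
Here MP_L/MP_K = (3/4)·(K/L)/(1/4) = 3·(K/L). Setting this equal to 3.75/20 = 0.1875 gives K = 0.0625L.
Substituting into q = 384: 3·L^(3/4)·(0.0625L)^(1/4) = 384.
Solving, L = 256 and K = 16.

L* = 256, K* = 16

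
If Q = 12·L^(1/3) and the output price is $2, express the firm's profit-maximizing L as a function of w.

MP_L = (1/3)·12·L^(-2/3) = 4·L^(-2/3).
Setting P·MP_L = w: 8·L^(-2/3) = w.
Solving for L: L^(-2/3) = w/8, so L = (8/w)^(3/2).

L(w) = (8/w)^(3/2)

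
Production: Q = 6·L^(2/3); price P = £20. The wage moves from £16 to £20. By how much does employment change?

ΔL = -61

From P·MP_L = w with MP_L = 4·L^(-1/3), the labor demand is L(w) = (80/w)^(3).
At w = 16: L = 125. At w = 20: L = 64.
ΔL = 64 − 125 = -61.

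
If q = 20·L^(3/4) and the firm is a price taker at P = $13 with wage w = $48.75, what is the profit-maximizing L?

MP_L = (3/4)·20·L^(-1/4) = 15·L^(-1/4).
Profit maximization for a price taker requires P·MP_L = w: 13·15·L^(-1/4) = 48.75.
So L^(-1/4) = 0.25, which gives L = 256.

L* = 256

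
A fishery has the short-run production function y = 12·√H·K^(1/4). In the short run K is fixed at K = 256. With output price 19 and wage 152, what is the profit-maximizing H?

With K = 256, MP_H = (1/2)·12·H^(-1/2)·256^(1/4) = 24·H^(-1/2).
Profit maximization for a price taker requires P·MP_H = w: 19·24·H^(-1/2) = 152.
So H^(-1/2) = 1/3, which gives H = 9.

H* = 9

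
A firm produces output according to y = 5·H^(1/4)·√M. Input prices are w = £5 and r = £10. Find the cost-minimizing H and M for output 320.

Cost minimization requires the marginal rate of technical substitution to equal the input-price ratio: MP_H/MP_M = w/r.
Here MP_H/MP_M = (1/4)·(M/H)/(1/2) = 0.5·(M/H). Setting this equal to 5/10 = 0.5 gives M = H.
Substituting into y = 320: 5·H^(1/4)·(H)^(1/2) = 320.
Solving, H = 256 and M = 256.

H* = 256, M* = 256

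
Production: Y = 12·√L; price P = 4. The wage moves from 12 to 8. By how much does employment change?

ΔL = 5

From P·MP_L = w with MP_L = 6·L^(-1/2), the labor demand is L(w) = (24/w)^(2).
At w = 12: L = 4. At w = 8: L = 9.
ΔL = 9 − 4 = 5.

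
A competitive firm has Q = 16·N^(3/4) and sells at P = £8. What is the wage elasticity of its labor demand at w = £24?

ε = -4

MP_N = (3/4)·16·N^(-1/4), so P·MP_N = w gives 96·N^(-1/4) = w.
Solving, N(w) = (96/w)^(4). This is a constant-elasticity form: N ∝ w^(−4), so ε = −4.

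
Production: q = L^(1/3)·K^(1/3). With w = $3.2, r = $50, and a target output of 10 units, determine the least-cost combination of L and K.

L* = 125, K* = 8

Cost minimization requires the marginal rate of technical substitution to equal the input-price ratio: MP_L/MP_K = w/r.
Here MP_L/MP_K = (1/3)·(K/L)/(1/3) = (K/L). Setting this equal to 3.2/50 = 0.064 gives K = 0.064L.
Substituting into q = 10: L^(1/3)·(0.064L)^(1/3) = 10.
Solving, L = 125 and K = 8.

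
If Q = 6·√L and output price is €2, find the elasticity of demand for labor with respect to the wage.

ε = -2

MP_L = (1/2)·6·L^(-1/2), so P·MP_L = w gives 6·L^(-1/2) = w.
Solving, L(w) = (6/w)^(2). This is a constant-elasticity form: L ∝ w^(−2), so ε = −2.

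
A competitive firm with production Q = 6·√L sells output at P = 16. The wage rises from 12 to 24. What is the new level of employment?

L* = 4

From P·MP_L = w with MP_L = 3·L^(-1/2), the labor demand is L(w) = (48/w)^(2).
At w = 12: L = 16. At w = 24: L = 4.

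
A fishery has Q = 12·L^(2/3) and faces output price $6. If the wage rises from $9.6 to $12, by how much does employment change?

ΔL = -61

From P·MP_L = w with MP_L = 8·L^(-1/3), the labor demand is L(w) = (48/w)^(3).
At w = 9.6: L = 125. At w = 12: L = 64.
ΔL = 64 − 125 = -61.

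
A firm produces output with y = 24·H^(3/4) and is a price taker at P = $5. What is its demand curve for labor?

MP_H = (3/4)·24·H^(-1/4) = 18·H^(-1/4).
Setting P·MP_H = w: 90·H^(-1/4) = w.
Solving for H: H^(-1/4) = w/90, so H = (90/w)^(4).

H(w) = (90/w)^(4)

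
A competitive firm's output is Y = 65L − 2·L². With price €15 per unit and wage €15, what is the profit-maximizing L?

L* = 16

The marginal product of L is MP_L = 65 − 4L.
A price-taking firm hires until the value of the marginal product equals the wage: P·MP_L = w, so 15·(65 − 4L) = 15.
Then 65 − 4L = 1, giving L = 16.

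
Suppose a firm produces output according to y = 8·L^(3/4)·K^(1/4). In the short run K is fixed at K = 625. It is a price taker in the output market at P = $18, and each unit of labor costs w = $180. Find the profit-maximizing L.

With K = 625, MP_L = (3/4)·8·L^(-1/4)·625^(1/4) = 30·L^(-1/4).
Profit maximization for a price taker requires P·MP_L = w: 18·30·L^(-1/4) = 180.
So L^(-1/4) = 1/3, which gives L = 81.

L* = 81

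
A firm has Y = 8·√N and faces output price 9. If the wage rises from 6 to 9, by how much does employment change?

From P·MP_N = w with MP_N = 4·N^(-1/2), the labor demand is N(w) = (36/w)^(2).
At w = 6: N = 36. At w = 9: N = 16.
ΔN = 16 − 36 = -20.

ΔN = -20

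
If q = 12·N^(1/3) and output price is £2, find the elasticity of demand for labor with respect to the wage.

ε = -1.5

MP_N = (1/3)·12·N^(-2/3), so P·MP_N = w gives 8·N^(-2/3) = w.
Solving, N(w) = (8/w)^(3/2). This is a constant-elasticity form: N ∝ w^(−3/2), so ε = −3/2.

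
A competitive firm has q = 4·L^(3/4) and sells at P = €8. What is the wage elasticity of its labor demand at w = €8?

ε = -4

MP_L = (3/4)·4·L^(-1/4), so P·MP_L = w gives 24·L^(-1/4) = w.
Solving, L(w) = (24/w)^(4). This is a constant-elasticity form: L ∝ w^(−4), so ε = −4.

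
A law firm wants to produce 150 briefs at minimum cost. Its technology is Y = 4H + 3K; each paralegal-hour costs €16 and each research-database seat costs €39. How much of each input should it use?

The inputs are perfect substitutes, so the firm uses whichever has the lower cost per unit of output.
Cost per unit of output via H is w/4 = 4; via K it is r/3 = 13. H is cheaper.
Producing Y = 150 with H alone: H = 37.5, K = 0.

H* = 37.5, K* = 0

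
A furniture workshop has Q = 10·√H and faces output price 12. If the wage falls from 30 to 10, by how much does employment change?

From P·MP_H = w with MP_H = 5·H^(-1/2), the labor demand is H(w) = (60/w)^(2).
At w = 30: H = 4. At w = 10: H = 36.
ΔH = 36 − 4 = 32.

ΔH = 32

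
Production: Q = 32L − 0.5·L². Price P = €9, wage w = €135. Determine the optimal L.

The marginal product of L is MP_L = 32 − L.
A price-taking firm hires until the value of the marginal product equals the wage: P·MP_L = w, so 9·(32 − L) = 135.
Then 32 − L = 15, giving L = 17.

L* = 17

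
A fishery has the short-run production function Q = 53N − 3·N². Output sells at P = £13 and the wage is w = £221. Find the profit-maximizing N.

N* = 6

The marginal product of N is MP_N = 53 − 6N.
A price-taking firm hires until the value of the marginal product equals the wage: P·MP_N = w, so 13·(53 − 6N) = 221.
Then 53 − 6N = 17, giving N = 6.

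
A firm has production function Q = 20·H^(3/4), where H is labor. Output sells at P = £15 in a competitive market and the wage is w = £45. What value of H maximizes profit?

MP_H = (3/4)·20·H^(-1/4) = 15·H^(-1/4).
Profit maximization for a price taker requires P·MP_H = w: 15·15·H^(-1/4) = 45.
So H^(-1/4) = 0.2, which gives H = 625.

H* = 625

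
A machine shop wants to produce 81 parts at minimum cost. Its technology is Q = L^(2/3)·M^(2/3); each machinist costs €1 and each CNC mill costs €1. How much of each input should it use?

L* = 27, M* = 27

Cost minimization requires the marginal rate of technical substitution to equal the input-price ratio: MP_L/MP_M = w/r.
Here MP_L/MP_M = (2/3)·(M/L)/(2/3) = (M/L). Setting this equal to 1/1 = 1 gives M = L.
Substituting into Q = 81: L^(2/3)·(L)^(2/3) = 81.
Solving, L = 27 and M = 27.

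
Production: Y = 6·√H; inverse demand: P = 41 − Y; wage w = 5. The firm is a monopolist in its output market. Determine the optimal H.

H* = 9

Marginal revenue from the inverse demand is MR = 41 − 2Y.
The marginal product is MP_H = 3·H^(-1/2).
A monopolist hires until marginal revenue product equals the wage: MR·MP_H = w.
At H, Y = 6·√H. Substituting and solving: (41 − 12·√H)·3·H^(-1/2) = 5 gives H = 9.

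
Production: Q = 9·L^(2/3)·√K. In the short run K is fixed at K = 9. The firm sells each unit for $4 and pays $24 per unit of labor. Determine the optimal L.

With K = 9, MP_L = (2/3)·9·L^(-1/3)·9^(1/2) = 18·L^(-1/3).
Profit maximization for a price taker requires P·MP_L = w: 4·18·L^(-1/3) = 24.
So L^(-1/3) = 1/3, which gives L = 27.

L* = 27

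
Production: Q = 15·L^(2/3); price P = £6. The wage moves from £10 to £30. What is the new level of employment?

From P·MP_L = w with MP_L = 10·L^(-1/3), the labor demand is L(w) = (60/w)^(3).
At w = 10: L = 216. At w = 30: L = 8.

L* = 8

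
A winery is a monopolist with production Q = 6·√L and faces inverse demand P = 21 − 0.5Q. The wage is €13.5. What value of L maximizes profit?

Marginal revenue from the inverse demand is MR = 21 − Q.
The marginal product is MP_L = 3·L^(-1/2).
A monopolist hires until marginal revenue product equals the wage: MR·MP_L = w.
At L, Q = 6·√L. Substituting and solving: (21 − 6·√L)·3·L^(-1/2) = 13.5 gives L = 4.

L* = 4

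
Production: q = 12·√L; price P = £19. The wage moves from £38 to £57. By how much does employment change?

ΔL = -5

From P·MP_L = w with MP_L = 6·L^(-1/2), the labor demand is L(w) = (114/w)^(2).
At w = 38: L = 9. At w = 57: L = 4.
ΔL = 4 − 9 = -5.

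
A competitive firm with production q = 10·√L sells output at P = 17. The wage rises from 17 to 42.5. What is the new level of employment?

L* = 4

From P·MP_L = w with MP_L = 5·L^(-1/2), the labor demand is L(w) = (85/w)^(2).
At w = 17: L = 25. At w = 42.5: L = 4.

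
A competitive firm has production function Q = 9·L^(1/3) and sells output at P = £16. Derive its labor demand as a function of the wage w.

L(w) = (48/w)^(3/2)

MP_L = (1/3)·9·L^(-2/3) = 3·L^(-2/3).
Setting P·MP_L = w: 48·L^(-2/3) = w.
Solving for L: L^(-2/3) = w/48, so L = (48/w)^(3/2).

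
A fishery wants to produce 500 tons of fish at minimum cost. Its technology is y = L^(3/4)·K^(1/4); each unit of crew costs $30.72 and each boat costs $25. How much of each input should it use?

L* = 625, K* = 256

Cost minimization requires the marginal rate of technical substitution to equal the input-price ratio: MP_L/MP_K = w/r.
Here MP_L/MP_K = (3/4)·(K/L)/(1/4) = 3·(K/L). Setting this equal to 30.72/25 = 1.2288 gives K = 0.4096L.
Substituting into y = 500: L^(3/4)·(0.4096L)^(1/4) = 500.
Solving, L = 625 and K = 256.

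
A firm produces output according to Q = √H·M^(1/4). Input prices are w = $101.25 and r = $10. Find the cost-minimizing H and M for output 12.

H* = 16, M* = 81

Cost minimization requires the marginal rate of technical substitution to equal the input-price ratio: MP_H/MP_M = w/r.
Here MP_H/MP_M = (1/2)·(M/H)/(1/4) = 2·(M/H). Setting this equal to 101.25/10 = 10.125 gives M = 5.0625H.
Substituting into Q = 12: H^(1/2)·(5.0625H)^(1/4) = 12.
Solving, H = 16 and M = 81.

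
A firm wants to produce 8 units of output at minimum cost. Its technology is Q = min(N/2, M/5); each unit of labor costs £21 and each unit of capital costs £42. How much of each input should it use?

N* = 16, M* = 40

With a fixed-proportions technology, the cost-minimizing bundle uses no slack in either input: N/2 = M/5 = Q.
So N = 2·8 = 16 and M = 5·8 = 40.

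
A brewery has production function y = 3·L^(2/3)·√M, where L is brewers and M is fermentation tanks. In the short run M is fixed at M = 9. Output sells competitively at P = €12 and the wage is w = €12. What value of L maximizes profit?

L* = 216

With M = 9, MP_L = (2/3)·3·L^(-1/3)·9^(1/2) = 6·L^(-1/3).
Profit maximization for a price taker requires P·MP_L = w: 12·6·L^(-1/3) = 12.
So L^(-1/3) = 1/6, which gives L = 216.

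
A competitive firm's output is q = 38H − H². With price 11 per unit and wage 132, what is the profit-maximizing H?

The marginal product of H is MP_H = 38 − 2H.
A price-taking firm hires until the value of the marginal product equals the wage: P·MP_H = w, so 11·(38 − 2H) = 132.
Then 38 − 2H = 12, giving H = 13.

H* = 13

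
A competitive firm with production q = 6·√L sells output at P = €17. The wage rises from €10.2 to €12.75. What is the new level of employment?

From P·MP_L = w with MP_L = 3·L^(-1/2), the labor demand is L(w) = (51/w)^(2).
At w = 10.2: L = 25. At w = 12.75: L = 16.

L* = 16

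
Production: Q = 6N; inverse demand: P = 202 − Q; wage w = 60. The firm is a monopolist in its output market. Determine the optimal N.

N* = 16

Marginal revenue from the inverse demand is MR = 202 − 2Q.
The marginal product is MP_N = 6.
A monopolist hires until marginal revenue product equals the wage: MR·MP_N = w.
(202 − 12N)·6 = 60, so N = 16.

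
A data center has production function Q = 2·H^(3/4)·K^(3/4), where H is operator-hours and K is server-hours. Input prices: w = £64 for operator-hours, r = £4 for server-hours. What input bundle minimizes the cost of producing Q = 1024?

H* = 16, K* = 256

Cost minimization requires the marginal rate of technical substitution to equal the input-price ratio: MP_H/MP_K = w/r.
Here MP_H/MP_K = (3/4)·(K/H)/(3/4) = (K/H). Setting this equal to 64/4 = 16 gives K = 16H.
Substituting into Q = 1024: 2·H^(3/4)·(16H)^(3/4) = 1024.
Solving, H = 16 and K = 256.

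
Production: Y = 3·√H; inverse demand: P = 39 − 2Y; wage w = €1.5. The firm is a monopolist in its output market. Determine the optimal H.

H* = 9

Marginal revenue from the inverse demand is MR = 39 − 4Y.
The marginal product is MP_H = 1.5·H^(-1/2).
A monopolist hires until marginal revenue product equals the wage: MR·MP_H = w.
At H, Y = 3·√H. Substituting and solving: (39 − 12·√H)·1.5·H^(-1/2) = 1.5 gives H = 9.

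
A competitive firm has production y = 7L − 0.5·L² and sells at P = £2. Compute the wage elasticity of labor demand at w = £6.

ε = -0.75

From P·MP_L = w with MP_L = 7 − L, labor demand is L(w) = 7 − w/2.
dL/dw = −1/(2) = -0.5.
At w = 6, L = 4, so ε = (dL/dw)·(w/L) = (-0.5)·(6/4) = -0.75.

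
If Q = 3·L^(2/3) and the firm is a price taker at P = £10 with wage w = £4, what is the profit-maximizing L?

L* = 125

MP_L = (2/3)·3·L^(-1/3) = 2·L^(-1/3).
Profit maximization for a price taker requires P·MP_L = w: 10·2·L^(-1/3) = 4.
So L^(-1/3) = 0.2, which gives L = 125.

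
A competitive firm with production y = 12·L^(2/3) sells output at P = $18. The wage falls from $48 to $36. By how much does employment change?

From P·MP_L = w with MP_L = 8·L^(-1/3), the labor demand is L(w) = (144/w)^(3).
At w = 48: L = 27. At w = 36: L = 64.
ΔL = 64 − 27 = 37.

ΔL = 37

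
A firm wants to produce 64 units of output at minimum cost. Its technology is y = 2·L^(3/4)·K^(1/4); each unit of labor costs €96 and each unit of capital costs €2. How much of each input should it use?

Cost minimization requires the marginal rate of technical substitution to equal the input-price ratio: MP_L/MP_K = w/r.
Here MP_L/MP_K = (3/4)·(K/L)/(1/4) = 3·(K/L). Setting this equal to 96/2 = 48 gives K = 16L.
Substituting into y = 64: 2·L^(3/4)·(16L)^(1/4) = 64.
Solving, L = 16 and K = 256.

L* = 16, K* = 256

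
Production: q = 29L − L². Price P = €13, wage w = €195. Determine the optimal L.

The marginal product of L is MP_L = 29 − 2L.
A price-taking firm hires until the value of the marginal product equals the wage: P·MP_L = w, so 13·(29 − 2L) = 195.
Then 29 − 2L = 15, giving L = 7.

L* = 7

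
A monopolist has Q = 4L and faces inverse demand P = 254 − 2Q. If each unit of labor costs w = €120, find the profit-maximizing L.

L* = 14

Marginal revenue from the inverse demand is MR = 254 − 4Q.
The marginal product is MP_L = 4.
A monopolist hires until marginal revenue product equals the wage: MR·MP_L = w.
(254 − 16L)·4 = 120, so L = 14.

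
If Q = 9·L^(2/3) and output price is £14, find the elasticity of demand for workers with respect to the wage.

ε = -3

MP_L = (2/3)·9·L^(-1/3), so P·MP_L = w gives 84·L^(-1/3) = w.
Solving, L(w) = (84/w)^(3). This is a constant-elasticity form: L ∝ w^(−3), so ε = −3.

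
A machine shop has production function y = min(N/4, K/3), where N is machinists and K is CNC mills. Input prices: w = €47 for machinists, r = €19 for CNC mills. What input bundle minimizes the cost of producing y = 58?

With a fixed-proportions technology, the cost-minimizing bundle uses no slack in either input: N/4 = K/3 = y.
So N = 4·58 = 232 and K = 3·58 = 174.

N* = 232, K* = 174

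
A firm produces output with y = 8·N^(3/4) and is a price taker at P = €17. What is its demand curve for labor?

N(w) = (102/w)^(4)

MP_N = (3/4)·8·N^(-1/4) = 6·N^(-1/4).
Setting P·MP_N = w: 102·N^(-1/4) = w.
Solving for N: N^(-1/4) = w/102, so N = (102/w)^(4).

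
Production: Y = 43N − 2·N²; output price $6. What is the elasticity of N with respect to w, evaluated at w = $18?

ε = -0.075

From P·MP_N = w with MP_N = 43 − 4N, labor demand is N(w) = (43 − w/6)/4.
dN/dw = −1/(24) = -1/24.
At w = 18, N = 10, so ε = (dN/dw)·(w/N) = (-1/24)·(18/10) = -0.075.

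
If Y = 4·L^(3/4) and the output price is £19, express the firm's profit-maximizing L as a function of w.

MP_L = (3/4)·4·L^(-1/4) = 3·L^(-1/4).
Setting P·MP_L = w: 57·L^(-1/4) = w.
Solving for L: L^(-1/4) = w/57, so L = (57/w)^(4).

L(w) = (57/w)^(4)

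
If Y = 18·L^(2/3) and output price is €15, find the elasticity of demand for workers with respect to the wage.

MP_L = (2/3)·18·L^(-1/3), so P·MP_L = w gives 180·L^(-1/3) = w.
Solving, L(w) = (180/w)^(3). This is a constant-elasticity form: L ∝ w^(−3), so ε = −3.

ε = -3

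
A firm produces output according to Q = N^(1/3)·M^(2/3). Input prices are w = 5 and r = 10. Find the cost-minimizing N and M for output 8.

Cost minimization requires the marginal rate of technical substitution to equal the input-price ratio: MP_N/MP_M = w/r.
Here MP_N/MP_M = (1/3)·(M/N)/(2/3) = 0.5·(M/N). Setting this equal to 5/10 = 0.5 gives M = N.
Substituting into Q = 8: N^(1/3)·(N)^(2/3) = 8.
Solving, N = 8 and M = 8.

N* = 8, M* = 8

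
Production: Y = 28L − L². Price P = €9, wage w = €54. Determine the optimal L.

L* = 11

The marginal product of L is MP_L = 28 − 2L.
A price-taking firm hires until the value of the marginal product equals the wage: P·MP_L = w, so 9·(28 − 2L) = 54.
Then 28 − 2L = 6, giving L = 11.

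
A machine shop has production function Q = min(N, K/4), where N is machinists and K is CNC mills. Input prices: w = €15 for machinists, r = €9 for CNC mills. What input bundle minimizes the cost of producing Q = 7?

N* = 7, K* = 28

With a fixed-proportions technology, the cost-minimizing bundle uses no slack in either input: N = K/4 = Q.
So N = 7 and K = 4·7 = 28.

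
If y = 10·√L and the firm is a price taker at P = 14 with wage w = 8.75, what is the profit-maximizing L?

MP_L = (1/2)·10·L^(-1/2) = 5·L^(-1/2).
Profit maximization for a price taker requires P·MP_L = w: 14·5·L^(-1/2) = 8.75.
So L^(-1/2) = 0.125, which gives L = 64.

L* = 64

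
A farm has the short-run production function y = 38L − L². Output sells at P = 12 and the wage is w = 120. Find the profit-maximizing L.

The marginal product of L is MP_L = 38 − 2L.
A price-taking firm hires until the value of the marginal product equals the wage: P·MP_L = w, so 12·(38 − 2L) = 120.
Then 38 − 2L = 10, giving L = 14.

L* = 14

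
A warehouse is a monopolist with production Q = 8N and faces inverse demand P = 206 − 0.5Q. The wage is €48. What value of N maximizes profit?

N* = 25

Marginal revenue from the inverse demand is MR = 206 − Q.
The marginal product is MP_N = 8.
A monopolist hires until marginal revenue product equals the wage: MR·MP_N = w.
(206 − 8N)·8 = 48, so N = 25.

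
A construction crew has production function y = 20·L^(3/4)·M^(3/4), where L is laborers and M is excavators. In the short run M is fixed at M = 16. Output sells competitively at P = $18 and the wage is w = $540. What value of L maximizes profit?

L* = 256

With M = 16, MP_L = (3/4)·20·L^(-1/4)·16^(3/4) = 120·L^(-1/4).
Profit maximization for a price taker requires P·MP_L = w: 18·120·L^(-1/4) = 540.
So L^(-1/4) = 0.25, which gives L = 256.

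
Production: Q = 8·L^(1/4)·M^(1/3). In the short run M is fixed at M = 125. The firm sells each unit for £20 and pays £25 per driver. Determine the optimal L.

With M = 125, MP_L = (1/4)·8·L^(-3/4)·125^(1/3) = 10·L^(-3/4).
Profit maximization for a price taker requires P·MP_L = w: 20·10·L^(-3/4) = 25.
So L^(-3/4) = 0.125, which gives L = 16.

L* = 16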